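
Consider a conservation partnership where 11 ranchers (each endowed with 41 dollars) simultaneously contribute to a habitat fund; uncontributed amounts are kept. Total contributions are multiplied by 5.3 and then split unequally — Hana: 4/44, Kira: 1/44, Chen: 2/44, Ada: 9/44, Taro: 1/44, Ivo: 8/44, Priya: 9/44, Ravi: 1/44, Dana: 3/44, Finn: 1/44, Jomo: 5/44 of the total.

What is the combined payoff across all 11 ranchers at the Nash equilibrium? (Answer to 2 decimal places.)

A player with share s gets back 5.3·s per unit contributed, so full contribution is dominant for anyone with s > 1/5.3 = 0.1887 and zero contribution is dominant for anyone below.
Ada and Priya are above the threshold, contributing 41 each; the remaining 9 contribute 0. Total contributed: 82.
The habitat fund pays out 5.3 × 82 = 434.60 in total (split across the unequal shares, but the aggregate is all that matters for the group sum).
The 9 free-riders keep 41 each, adding 369. Group total = 369 + 434.60 = 803.60.

803.60 dollars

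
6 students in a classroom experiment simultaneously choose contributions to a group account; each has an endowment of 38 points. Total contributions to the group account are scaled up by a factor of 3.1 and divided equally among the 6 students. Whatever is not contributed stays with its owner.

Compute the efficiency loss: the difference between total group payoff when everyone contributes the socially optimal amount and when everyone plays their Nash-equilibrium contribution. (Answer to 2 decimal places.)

478.80 points

Each contributed unit returns 3.1/6 = 0.5167 to its contributor — below 1 — so contributing 0 is dominant for every player. At the Nash equilibrium everyone keeps their 38, and the group total is 6 × 38 = 228.
Each contributed unit returns 3.100 to the group as a whole (0.5167 to each of 6 players), which exceeds 1, so the social optimum is full contribution: group total = 3.100 × 228 = 706.80.
Efficiency loss = 706.80 − 228 = 478.80.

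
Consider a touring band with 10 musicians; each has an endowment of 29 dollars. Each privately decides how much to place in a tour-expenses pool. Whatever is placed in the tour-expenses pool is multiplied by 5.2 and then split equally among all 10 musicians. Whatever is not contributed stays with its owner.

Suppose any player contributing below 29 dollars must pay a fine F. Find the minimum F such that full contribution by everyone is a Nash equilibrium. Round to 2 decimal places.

13.92 dollars

Given the others contribute fully, the best deviation is to contribute 0 (any partial contribution still incurs the fine and gives up units whose private return 0.5200 is below 1).
Deviating from 29 to 0 saves 29 dollars but forfeits the deviator's share of the drop in the tour-expenses pool: 5.2/10 × 29 = 15.08.
So the deviation gain is 29 − 15.08 = 13.92, and the fine must be at least 13.92 dollars to wipe it out.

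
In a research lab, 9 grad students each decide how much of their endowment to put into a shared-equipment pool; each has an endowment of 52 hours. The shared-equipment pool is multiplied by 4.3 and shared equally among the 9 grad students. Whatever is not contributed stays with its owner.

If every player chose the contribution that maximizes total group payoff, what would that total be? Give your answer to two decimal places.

2012.40 hours

Each contributed unit returns 4.300 to the group as a whole (0.4778 to each of 9 players), which exceeds 1, so the social optimum is full contribution: group total = 4.300 × 468 = 2012.40.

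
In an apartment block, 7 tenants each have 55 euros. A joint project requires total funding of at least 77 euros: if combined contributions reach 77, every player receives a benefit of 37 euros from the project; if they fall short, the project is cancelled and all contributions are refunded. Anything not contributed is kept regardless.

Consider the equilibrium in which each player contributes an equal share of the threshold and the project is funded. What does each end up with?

Equal share of the threshold: 77/7 = 11.
At this profile no one gains by cutting their contribution: any cut drops the total below 77, the project is cancelled, contributions are refunded, and the deviator ends with 55, which is less than 55 − 11 + 37 = 81. Contributing more than 11 just wastes the excess. So contributing exactly 11 is a best response.
Each player's payoff: 55 − 11 + 37 = 81.

81 euros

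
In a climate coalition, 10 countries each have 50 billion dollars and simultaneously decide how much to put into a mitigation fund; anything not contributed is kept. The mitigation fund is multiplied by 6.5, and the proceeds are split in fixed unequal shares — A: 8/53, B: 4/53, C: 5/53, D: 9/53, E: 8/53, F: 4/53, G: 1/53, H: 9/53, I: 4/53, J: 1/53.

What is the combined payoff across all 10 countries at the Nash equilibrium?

1050.00 billion dollars

Player j's private return per contributed unit is 6.5 × (j's share). Contributing is weakly dominant for j when that share is at least 1/6.5 = 0.1538, and contributing 0 is dominant otherwise.
D and H are above the threshold, contributing 50 each; the remaining 8 contribute 0. Total contributed: 100.
The mitigation fund pays out 6.5 × 100 = 650.00 in total (split across the unequal shares, but the aggregate is all that matters for the group sum).
The 8 free-riders keep 50 each, adding 400. Group total = 400 + 650.00 = 1050.00.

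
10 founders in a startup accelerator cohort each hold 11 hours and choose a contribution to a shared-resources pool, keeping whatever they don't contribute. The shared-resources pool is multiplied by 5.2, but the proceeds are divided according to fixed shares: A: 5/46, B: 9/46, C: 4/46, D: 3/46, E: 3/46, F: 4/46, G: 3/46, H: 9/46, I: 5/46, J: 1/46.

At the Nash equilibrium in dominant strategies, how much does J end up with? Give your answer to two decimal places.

Each unit j contributes comes back to j as 5.2 × (j's share), so j prefers to contribute only if that share exceeds 1/5.2 = 0.1923; otherwise keeping the unit dominates.
B and H are above the threshold, contributing 11 each; the remaining 8 contribute 0. Total contributed: 22.
J keeps 11 and receives 5.2 × 22 × 1/46 = 2.49 from the shared-resources pool, for a payoff of 13.49.

13.49 hours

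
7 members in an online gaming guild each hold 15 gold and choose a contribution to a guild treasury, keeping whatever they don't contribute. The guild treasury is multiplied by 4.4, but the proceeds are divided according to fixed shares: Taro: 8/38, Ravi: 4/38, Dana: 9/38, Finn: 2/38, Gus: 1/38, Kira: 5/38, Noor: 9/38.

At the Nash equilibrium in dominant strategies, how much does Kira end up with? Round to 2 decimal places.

Each unit j contributes comes back to j as 4.4 × (j's share), so j prefers to contribute only if that share exceeds 1/4.4 = 0.2273; otherwise keeping the unit dominates.
The shares above 0.2273 belong to Dana and Noor, contributing 15 each; the remaining 5 contribute 0. Total contributed: 30.
Kira keeps 15 and receives 4.4 × 30 × 5/38 = 17.37 from the guild treasury, for a payoff of 32.37.

32.37 gold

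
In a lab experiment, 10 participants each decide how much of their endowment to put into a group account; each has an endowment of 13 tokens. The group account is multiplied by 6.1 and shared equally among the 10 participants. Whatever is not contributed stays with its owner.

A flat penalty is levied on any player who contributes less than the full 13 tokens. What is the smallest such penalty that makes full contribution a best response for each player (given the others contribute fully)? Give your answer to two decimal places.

Given the others contribute fully, the best deviation is to contribute 0 (any partial contribution still incurs the fine and gives up units whose private return 0.6100 is below 1).
Deviating from 13 to 0 saves 13 tokens but forfeits the deviator's share of the drop in the group account: 6.1/10 × 13 = 7.93.
So the deviation gain is 13 − 7.93 = 5.07, and the fine must be at least 5.07 tokens to wipe it out.

5.07 tokens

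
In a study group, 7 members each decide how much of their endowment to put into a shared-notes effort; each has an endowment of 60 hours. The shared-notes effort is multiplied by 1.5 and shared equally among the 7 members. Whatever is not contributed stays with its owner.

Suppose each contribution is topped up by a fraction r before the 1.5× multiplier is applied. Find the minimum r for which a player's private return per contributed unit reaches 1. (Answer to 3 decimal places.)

With matching at rate r, one contributed unit becomes (1 + r) in the shared-notes effort and returns 1.5 × (1 + r) / 7 to the contributor.
Setting this equal to 1: 1 + r = 7/1.5 = 4.6667.
So the minimum matching rate is r = 4.6667 − 1 = 3.667.

3.667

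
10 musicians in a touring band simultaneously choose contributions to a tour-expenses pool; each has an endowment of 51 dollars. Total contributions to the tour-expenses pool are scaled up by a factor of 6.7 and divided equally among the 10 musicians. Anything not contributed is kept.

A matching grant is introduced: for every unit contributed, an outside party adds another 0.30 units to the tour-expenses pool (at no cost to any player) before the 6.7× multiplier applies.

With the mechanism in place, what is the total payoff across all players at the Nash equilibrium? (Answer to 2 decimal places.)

Even with the mechanism, each unit contributed returns only 6.7 × 1.30 / 10 = 0.8710 per unit of net cost, so contributing nothing is still dominant.
At the Nash equilibrium no one contributes; group total payoff = 10 × 51 = 510.

510.00 dollars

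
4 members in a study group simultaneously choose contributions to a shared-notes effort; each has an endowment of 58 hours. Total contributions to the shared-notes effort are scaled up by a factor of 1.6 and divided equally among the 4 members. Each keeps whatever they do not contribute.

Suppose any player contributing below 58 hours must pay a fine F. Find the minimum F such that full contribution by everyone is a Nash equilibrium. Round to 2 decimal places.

Given the others contribute fully, the best deviation is to contribute 0 (any partial contribution still incurs the fine and gives up units whose private return 0.4000 is below 1).
Deviating from 58 to 0 saves 58 hours but forfeits the deviator's share of the drop in the shared-notes effort: 1.6/4 × 58 = 23.20.
So the deviation gain is 58 − 23.20 = 34.80, and the fine must be at least 34.80 hours to wipe it out.

34.80 hours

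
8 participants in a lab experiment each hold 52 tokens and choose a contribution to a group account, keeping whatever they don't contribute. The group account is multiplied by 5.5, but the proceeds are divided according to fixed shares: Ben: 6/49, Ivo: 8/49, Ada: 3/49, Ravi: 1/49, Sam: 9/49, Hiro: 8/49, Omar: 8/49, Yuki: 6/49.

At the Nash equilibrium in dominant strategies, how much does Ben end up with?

Player j's private return per contributed unit is 5.5 × (j's share). Contributing is weakly dominant for j when that share is at least 1/5.5 = 0.1818, and contributing 0 is dominant otherwise.
Sam alone (share 9/49) is above the threshold, contributing 52; the remaining 7 contribute 0. Total contributed: 52.
Ben keeps 52 and receives 5.5 × 52 × 6/49 = 35.02 from the group account, for a payoff of 87.02.

87.02 tokens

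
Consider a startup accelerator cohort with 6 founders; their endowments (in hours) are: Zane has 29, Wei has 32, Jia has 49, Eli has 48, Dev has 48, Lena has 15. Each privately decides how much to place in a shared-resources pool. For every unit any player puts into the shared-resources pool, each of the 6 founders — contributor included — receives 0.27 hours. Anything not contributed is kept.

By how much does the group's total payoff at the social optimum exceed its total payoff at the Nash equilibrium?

137.02 hours

The private return per contributed unit is 0.27 < 1 for everyone, so the Nash equilibrium is zero contribution and the group total is Σ E_j = 29 + 32 + 49 + 48 + 48 + 15 = 221.
Each contributed unit returns 1.620 to the group, so the social optimum is full contribution by everyone: group total = 1.620 × 221 = 358.02.
Efficiency loss = (1.620 − 1) × 221 = 137.02.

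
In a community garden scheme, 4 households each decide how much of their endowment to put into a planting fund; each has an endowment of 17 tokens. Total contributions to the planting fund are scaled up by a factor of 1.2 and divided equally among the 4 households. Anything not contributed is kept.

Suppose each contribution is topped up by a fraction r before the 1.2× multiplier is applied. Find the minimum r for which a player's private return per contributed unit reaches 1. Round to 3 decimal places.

With matching at rate r, one contributed unit becomes (1 + r) in the planting fund and returns 1.2 × (1 + r) / 4 to the contributor.
Setting this equal to 1: 1 + r = 4/1.2 = 3.3333.
So the minimum matching rate is r = 3.3333 − 1 = 2.333.

2.333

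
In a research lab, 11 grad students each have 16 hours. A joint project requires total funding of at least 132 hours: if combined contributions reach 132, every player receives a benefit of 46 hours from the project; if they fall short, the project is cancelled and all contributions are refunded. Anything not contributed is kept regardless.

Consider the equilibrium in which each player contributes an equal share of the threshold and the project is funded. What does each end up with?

50 hours

Equal share of the threshold: 132/11 = 12.
At this profile no one gains by cutting their contribution: any cut drops the total below 132, the project is cancelled, contributions are refunded, and the deviator ends with 16, which is less than 16 − 12 + 46 = 50. Contributing more than 12 just wastes the excess. So contributing exactly 12 is a best response.
Each player's payoff: 16 − 12 + 46 = 50.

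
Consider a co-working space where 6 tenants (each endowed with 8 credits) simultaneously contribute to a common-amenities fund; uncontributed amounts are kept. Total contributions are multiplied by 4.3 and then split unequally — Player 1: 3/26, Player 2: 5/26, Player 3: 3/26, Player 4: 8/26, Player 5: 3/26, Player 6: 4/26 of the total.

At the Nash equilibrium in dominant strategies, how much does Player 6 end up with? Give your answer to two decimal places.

A player with share s gets back 4.3·s per unit contributed, so full contribution is dominant for anyone with s > 1/4.3 = 0.2326 and zero contribution is dominant for anyone below.
Only Player 4 (8/26) clears that bar, contributing 8; the remaining 5 contribute 0. Total contributed: 8.
Player 6 keeps 8 and receives 4.3 × 8 × 4/26 = 5.29 from the common-amenities fund, for a payoff of 13.29.

13.29 credits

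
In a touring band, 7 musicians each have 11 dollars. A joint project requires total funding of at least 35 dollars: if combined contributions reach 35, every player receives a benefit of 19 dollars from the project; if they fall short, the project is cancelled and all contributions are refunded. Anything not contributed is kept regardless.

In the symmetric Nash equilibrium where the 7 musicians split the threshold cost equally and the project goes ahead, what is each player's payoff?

25 dollars

Equal share of the threshold: 35/7 = 5.
At this profile no one gains by cutting their contribution: any cut drops the total below 35, the project is cancelled, contributions are refunded, and the deviator ends with 11, which is less than 11 − 5 + 19 = 25. Contributing more than 5 just wastes the excess. So contributing exactly 5 is a best response.
Each player's payoff: 11 − 5 + 19 = 25.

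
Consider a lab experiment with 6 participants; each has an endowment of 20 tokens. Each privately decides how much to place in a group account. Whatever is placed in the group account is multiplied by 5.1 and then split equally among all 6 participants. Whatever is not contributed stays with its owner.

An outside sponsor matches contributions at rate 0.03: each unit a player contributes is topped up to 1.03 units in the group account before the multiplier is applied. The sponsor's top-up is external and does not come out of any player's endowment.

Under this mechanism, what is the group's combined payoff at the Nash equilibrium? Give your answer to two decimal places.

120.00 tokens

Even with the mechanism, each unit contributed returns only 5.1 × 1.03 / 6 = 0.8755 per unit of net cost, so contributing nothing is still dominant.
Everyone keeps their endowment and the group total is 6 × 20 = 120.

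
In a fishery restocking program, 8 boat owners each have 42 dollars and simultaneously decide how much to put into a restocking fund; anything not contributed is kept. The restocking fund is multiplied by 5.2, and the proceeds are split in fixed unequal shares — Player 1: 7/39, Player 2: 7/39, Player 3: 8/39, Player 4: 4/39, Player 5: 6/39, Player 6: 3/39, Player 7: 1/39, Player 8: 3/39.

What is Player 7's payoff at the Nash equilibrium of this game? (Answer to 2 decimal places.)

A player with share s gets back 5.2·s per unit contributed, so full contribution is dominant for anyone with s > 1/5.2 = 0.1923 and zero contribution is dominant for anyone below.
Only Player 3 (8/39) clears that bar, contributing 42; the remaining 7 contribute 0. Total contributed: 42.
Player 7 keeps 42 and receives 5.2 × 42 × 1/39 = 5.60 from the restocking fund, for a payoff of 47.60.

47.60 dollars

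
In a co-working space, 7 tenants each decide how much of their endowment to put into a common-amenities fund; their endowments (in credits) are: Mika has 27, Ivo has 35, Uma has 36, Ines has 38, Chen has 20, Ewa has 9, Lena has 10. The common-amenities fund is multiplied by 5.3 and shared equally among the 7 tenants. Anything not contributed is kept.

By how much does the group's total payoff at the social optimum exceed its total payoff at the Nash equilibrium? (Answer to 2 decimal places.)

The private return per contributed unit is 5.3/7 = 0.7571 < 1 for every player regardless of endowment, so the Nash equilibrium is zero contribution and the group total is Σ E_j = 27 + 35 + 36 + 38 + 20 + 9 + 10 = 175.
Each contributed unit returns 5.300 to the group, so the social optimum is full contribution by everyone: group total = 5.300 × 175 = 927.50.
Efficiency loss = (5.300 − 1) × 175 = 752.50.

752.50 credits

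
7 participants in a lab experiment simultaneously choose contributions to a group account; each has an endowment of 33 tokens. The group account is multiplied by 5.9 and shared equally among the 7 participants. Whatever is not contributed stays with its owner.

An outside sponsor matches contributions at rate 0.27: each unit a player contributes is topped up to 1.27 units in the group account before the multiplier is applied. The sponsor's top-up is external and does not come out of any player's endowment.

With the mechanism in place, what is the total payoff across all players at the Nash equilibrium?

The effective private return per unit is now 5.9 × 1.27 / 7 = 1.0704 > 1, so every player's dominant strategy flips to full contribution.
At the Nash equilibrium everyone contributes 33. Group total payoff = 5.9 × 1.27 × 231 = 1730.88.

1730.88 tokens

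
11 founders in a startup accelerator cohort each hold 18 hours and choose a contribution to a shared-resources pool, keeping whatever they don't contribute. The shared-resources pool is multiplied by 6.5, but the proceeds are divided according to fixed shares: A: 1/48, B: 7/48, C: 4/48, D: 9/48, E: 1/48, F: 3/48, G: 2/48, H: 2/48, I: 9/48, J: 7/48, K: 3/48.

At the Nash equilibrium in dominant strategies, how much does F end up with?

32.63 hours

Player j's private return per contributed unit is 6.5 × (j's share). Contributing is weakly dominant for j when that share is at least 1/6.5 = 0.1538, and contributing 0 is dominant otherwise.
The shares above 0.1538 belong to D and I, contributing 18 each; the remaining 9 contribute 0. Total contributed: 36.
F keeps 18 and receives 6.5 × 36 × 3/48 = 14.63 from the shared-resources pool, for a payoff of 32.63.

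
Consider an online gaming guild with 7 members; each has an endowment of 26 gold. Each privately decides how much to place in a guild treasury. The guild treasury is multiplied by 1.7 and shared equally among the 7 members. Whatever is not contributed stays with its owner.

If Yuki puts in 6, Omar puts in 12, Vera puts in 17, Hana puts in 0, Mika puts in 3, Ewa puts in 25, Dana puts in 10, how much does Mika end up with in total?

40.73 gold

Total contributed: 6 + 12 + 17 + 0 + 3 + 25 + 10 = 73.
Each receives 1.7 × 73 / 7 = 17.73 from the guild treasury.
Mika keeps 26 − 3 = 23, so Mika's payoff is 23 + 17.73 = 40.73.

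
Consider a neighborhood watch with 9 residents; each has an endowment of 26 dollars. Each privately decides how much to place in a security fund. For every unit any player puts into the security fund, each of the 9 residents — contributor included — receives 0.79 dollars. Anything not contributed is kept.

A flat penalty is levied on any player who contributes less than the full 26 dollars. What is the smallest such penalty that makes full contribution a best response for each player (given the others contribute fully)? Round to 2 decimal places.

Given the others contribute fully, the best deviation is to contribute 0 (any partial contribution still incurs the fine and gives up units whose private return 0.79 is below 1).
Deviating from 26 to 0 saves 26 dollars but forfeits the deviator's share of the drop in the security fund: 0.79 × 26 = 20.54.
So the deviation gain is 26 − 20.54 = 5.46, and the fine must be at least 5.46 dollars to wipe it out.

5.46 dollars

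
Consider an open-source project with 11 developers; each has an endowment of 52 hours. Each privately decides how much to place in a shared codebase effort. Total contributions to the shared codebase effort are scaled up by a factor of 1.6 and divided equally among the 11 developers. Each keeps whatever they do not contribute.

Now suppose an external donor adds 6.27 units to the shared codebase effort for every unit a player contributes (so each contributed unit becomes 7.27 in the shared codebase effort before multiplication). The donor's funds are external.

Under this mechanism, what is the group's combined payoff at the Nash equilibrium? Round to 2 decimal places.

6653.50 hours

With the mechanism, a contributed unit returns 1.6 × 7.27 / 11 = 1.0575 per unit of net cost to the contributor — now above 1 — so contributing fully is weakly dominant for every player.
So the Nash equilibrium is full contribution by all 11; the group earns 1.6 × 7.27 × 572 = 6653.50.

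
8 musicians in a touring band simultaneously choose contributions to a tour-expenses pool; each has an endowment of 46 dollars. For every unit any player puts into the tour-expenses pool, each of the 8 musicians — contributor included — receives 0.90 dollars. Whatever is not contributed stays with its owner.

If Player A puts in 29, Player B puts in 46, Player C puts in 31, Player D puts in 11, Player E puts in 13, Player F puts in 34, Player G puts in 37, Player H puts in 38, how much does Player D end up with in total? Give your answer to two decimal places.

250.10 dollars

Total contributed: 29 + 46 + 31 + 11 + 13 + 34 + 37 + 38 = 239.
Each receives 0.90 × 239 = 215.10 from the tour-expenses pool.
Player D keeps 46 − 11 = 35, so Player D's payoff is 35 + 215.10 = 250.10.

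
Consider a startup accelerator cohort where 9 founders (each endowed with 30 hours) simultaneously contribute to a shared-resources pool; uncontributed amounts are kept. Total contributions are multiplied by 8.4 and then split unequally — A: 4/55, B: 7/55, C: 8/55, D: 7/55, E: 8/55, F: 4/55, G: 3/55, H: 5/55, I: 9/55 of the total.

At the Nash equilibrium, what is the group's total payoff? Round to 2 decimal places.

1380.00 hours

A player with share s gets back 8.4·s per unit contributed, so full contribution is dominant for anyone with s > 1/8.4 = 0.1190 and zero contribution is dominant for anyone below.
B, C, D, E and I clear that bar, contributing 30 each; the remaining 4 contribute 0. Total contributed: 150.
The shared-resources pool pays out 8.4 × 150 = 1260.00 in total (split across the unequal shares, but the aggregate is all that matters for the group sum).
The 4 free-riders keep 30 each, adding 120. Group total = 120 + 1260.00 = 1380.00.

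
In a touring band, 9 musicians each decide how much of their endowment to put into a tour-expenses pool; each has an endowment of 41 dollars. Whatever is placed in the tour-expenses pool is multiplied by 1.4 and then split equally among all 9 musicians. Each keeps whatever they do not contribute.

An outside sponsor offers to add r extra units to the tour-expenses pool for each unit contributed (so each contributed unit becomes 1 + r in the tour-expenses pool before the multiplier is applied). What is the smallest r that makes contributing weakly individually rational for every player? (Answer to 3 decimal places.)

5.429

With matching at rate r, one contributed unit becomes (1 + r) in the tour-expenses pool and returns 1.4 × (1 + r) / 9 to the contributor.
Setting this equal to 1: 1 + r = 9/1.4 = 6.4286.
So the minimum matching rate is r = 6.4286 − 1 = 5.429.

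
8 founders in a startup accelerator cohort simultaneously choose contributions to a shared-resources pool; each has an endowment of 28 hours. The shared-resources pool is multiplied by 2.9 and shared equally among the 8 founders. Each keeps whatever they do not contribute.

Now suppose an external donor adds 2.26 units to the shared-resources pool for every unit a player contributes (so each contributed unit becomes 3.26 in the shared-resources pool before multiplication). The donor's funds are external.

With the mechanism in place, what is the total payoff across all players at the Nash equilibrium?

Under the mechanism each unit contributed yields 2.9 × 3.26 / 8 = 1.1818 back to its contributor per unit of net cost, which exceeds 1, making full contribution the dominant choice for everyone.
So the Nash equilibrium is full contribution by all 8; the group earns 2.9 × 3.26 × 224 = 2117.70.

2117.70 hours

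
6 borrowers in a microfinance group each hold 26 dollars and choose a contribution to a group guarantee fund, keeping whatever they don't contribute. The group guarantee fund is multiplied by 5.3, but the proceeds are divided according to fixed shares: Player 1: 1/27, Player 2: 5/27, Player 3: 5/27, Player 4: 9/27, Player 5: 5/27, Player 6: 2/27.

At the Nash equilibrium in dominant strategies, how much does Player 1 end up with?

For player j, contributing a unit is worthwhile iff 5.3 × (j's share) ≥ 1, i.e. iff j's share is at least 0.1887.
The only share above 0.1887 is Player 4's 9/27, contributing 26; the remaining 5 contribute 0. Total contributed: 26.
Player 1 keeps 26 and receives 5.3 × 26 × 1/27 = 5.10 from the group guarantee fund, for a payoff of 31.10.

31.10 dollars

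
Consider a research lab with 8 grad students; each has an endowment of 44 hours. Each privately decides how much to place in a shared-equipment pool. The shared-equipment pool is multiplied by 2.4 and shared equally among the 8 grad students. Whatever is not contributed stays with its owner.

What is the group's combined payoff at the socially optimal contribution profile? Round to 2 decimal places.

Each contributed unit returns 2.400 to the group as a whole (0.3000 to each of 8 players), which exceeds 1, so the social optimum is full contribution: group total = 2.400 × 352 = 844.80.

844.80 hours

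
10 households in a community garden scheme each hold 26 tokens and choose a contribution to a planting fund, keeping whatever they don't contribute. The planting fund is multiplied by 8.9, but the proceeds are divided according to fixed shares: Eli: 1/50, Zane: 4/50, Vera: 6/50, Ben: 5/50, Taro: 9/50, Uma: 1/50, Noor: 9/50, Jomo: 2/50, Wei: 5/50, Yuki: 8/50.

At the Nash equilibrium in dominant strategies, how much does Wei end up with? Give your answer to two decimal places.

118.56 tokens

Each unit j contributes comes back to j as 8.9 × (j's share), so j prefers to contribute only if that share exceeds 1/8.9 = 0.1124; otherwise keeping the unit dominates.
Vera, Taro, Noor and Yuki are above the threshold, contributing 26 each; the remaining 6 contribute 0. Total contributed: 104.
Wei keeps 26 and receives 8.9 × 104 × 5/50 = 92.56 from the planting fund, for a payoff of 118.56.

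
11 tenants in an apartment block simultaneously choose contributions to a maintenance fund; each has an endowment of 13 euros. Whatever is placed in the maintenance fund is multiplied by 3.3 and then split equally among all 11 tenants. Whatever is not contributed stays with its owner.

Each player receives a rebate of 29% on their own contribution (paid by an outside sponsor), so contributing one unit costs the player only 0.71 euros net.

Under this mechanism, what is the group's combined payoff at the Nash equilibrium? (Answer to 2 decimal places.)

143.00 euros

The effective private return is (3.3/11) / 0.71 = 0.4225, which is still under 1, so the mechanism doesn't change anyone's dominant strategy: zero contribution.
At the Nash equilibrium no one contributes; group total payoff = 11 × 13 = 143.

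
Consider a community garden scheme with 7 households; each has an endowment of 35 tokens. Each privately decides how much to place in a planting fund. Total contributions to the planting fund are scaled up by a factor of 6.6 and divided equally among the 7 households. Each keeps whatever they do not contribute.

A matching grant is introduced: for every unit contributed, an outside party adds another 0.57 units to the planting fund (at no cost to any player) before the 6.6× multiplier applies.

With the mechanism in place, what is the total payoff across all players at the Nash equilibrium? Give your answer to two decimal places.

The effective private return per unit is now 6.6 × 1.57 / 7 = 1.4803 > 1, so every player's dominant strategy flips to full contribution.
So the Nash equilibrium is full contribution by all 7; the group earns 6.6 × 1.57 × 245 = 2538.69.

2538.69 tokens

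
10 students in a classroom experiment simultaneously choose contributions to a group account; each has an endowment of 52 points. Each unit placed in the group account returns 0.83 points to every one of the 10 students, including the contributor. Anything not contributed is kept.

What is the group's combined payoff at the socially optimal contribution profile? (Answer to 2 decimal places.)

Each contributed unit returns 8.300 to the group as a whole (0.83 to each of 10 players), which exceeds 1, so the social optimum is full contribution: group total = 8.300 × 520 = 4316.00.

4316.00 points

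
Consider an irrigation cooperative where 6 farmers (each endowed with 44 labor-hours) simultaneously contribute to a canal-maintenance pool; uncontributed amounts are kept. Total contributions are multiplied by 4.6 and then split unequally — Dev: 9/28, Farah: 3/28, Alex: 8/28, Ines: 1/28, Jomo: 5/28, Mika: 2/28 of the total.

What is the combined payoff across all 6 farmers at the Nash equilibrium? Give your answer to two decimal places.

580.80 labor-hours

Each unit j contributes comes back to j as 4.6 × (j's share), so j prefers to contribute only if that share exceeds 1/4.6 = 0.2174; otherwise keeping the unit dominates.
Dev and Alex are above the threshold, contributing 44 each; the remaining 4 contribute 0. Total contributed: 88.
The canal-maintenance pool pays out 4.6 × 88 = 404.80 in total (split across the unequal shares, but the aggregate is all that matters for the group sum).
The 4 free-riders keep 44 each, adding 176. Group total = 176 + 404.80 = 580.80.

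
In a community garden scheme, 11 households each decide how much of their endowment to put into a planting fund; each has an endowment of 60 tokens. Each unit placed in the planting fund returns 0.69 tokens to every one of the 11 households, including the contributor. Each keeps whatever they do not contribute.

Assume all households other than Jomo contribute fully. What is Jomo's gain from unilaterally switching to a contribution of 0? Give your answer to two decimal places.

18.60 tokens

Switching from a contribution of 60 to 0 lets Jomo keep an extra 60 tokens, but lowers the planting fund by 60, which costs Jomo their own share of that drop: 0.69 × 60 = 41.40.
Net gain = 60 − 41.40 = 18.60. The private return per contributed unit (0.69) is below 1, so free-riding is indeed the best response regardless of what the others do.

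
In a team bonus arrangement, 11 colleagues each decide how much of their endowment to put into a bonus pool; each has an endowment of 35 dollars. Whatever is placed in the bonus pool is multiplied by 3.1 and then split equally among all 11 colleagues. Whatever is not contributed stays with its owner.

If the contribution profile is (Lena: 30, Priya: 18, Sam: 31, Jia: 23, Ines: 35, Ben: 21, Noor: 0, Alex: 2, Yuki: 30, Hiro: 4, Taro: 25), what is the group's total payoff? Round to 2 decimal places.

844.90 dollars

Total contributed: 30 + 18 + 31 + 23 + 35 + 21 + 0 + 2 + 30 + 4 + 25 = 219; total kept: 11 × 35 − 219 = 166.
The bonus pool pays out 3.1 × 219 = 678.90 in aggregate.
Group total = 166 + 678.90 = 844.90.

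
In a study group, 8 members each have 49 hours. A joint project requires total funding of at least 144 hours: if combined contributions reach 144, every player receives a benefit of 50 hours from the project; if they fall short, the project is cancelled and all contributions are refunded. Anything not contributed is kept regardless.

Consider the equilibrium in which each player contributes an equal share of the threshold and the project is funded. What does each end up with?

Equal share of the threshold: 144/8 = 18.
At this profile no one gains by cutting their contribution: any cut drops the total below 144, the project is cancelled, contributions are refunded, and the deviator ends with 49, which is less than 49 − 18 + 50 = 81. Contributing more than 18 just wastes the excess. So contributing exactly 18 is a best response.
Each player's payoff: 49 − 18 + 50 = 81.

81 hours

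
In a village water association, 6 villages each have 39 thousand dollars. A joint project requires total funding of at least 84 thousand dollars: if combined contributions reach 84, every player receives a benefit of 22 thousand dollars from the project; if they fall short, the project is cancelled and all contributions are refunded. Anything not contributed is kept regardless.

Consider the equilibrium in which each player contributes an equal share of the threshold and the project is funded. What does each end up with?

Equal share of the threshold: 84/6 = 14.
At this profile no one gains by cutting their contribution: any cut drops the total below 84, the project is cancelled, contributions are refunded, and the deviator ends with 39, which is less than 39 − 14 + 22 = 47. Contributing more than 14 just wastes the excess. So contributing exactly 14 is a best response.
Each player's payoff: 39 − 14 + 22 = 47.

47 thousand dollars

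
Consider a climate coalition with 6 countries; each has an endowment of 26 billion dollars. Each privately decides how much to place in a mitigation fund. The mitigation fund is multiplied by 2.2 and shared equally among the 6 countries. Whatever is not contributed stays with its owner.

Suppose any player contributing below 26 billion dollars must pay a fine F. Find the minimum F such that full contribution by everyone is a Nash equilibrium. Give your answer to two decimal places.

16.47 billion dollars

Given the others contribute fully, the best deviation is to contribute 0 (any partial contribution still incurs the fine and gives up units whose private return 0.3667 is below 1).
Deviating from 26 to 0 saves 26 billion dollars but forfeits the deviator's share of the drop in the mitigation fund: 2.2/6 × 26 = 9.53.
So the deviation gain is 26 − 9.53 = 16.47, and the fine must be at least 16.47 billion dollars to wipe it out.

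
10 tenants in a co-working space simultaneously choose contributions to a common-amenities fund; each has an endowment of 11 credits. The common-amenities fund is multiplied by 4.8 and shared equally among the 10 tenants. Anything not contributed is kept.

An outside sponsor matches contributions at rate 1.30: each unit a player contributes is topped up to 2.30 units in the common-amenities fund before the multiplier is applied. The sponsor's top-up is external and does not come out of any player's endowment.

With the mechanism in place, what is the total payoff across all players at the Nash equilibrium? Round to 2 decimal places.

1214.40 credits

Under the mechanism each unit contributed yields 4.8 × 2.30 / 10 = 1.1040 back to its contributor per unit of net cost, which exceeds 1, making full contribution the dominant choice for everyone.
At the Nash equilibrium everyone contributes 11. Group total payoff = 4.8 × 2.30 × 110 = 1214.40.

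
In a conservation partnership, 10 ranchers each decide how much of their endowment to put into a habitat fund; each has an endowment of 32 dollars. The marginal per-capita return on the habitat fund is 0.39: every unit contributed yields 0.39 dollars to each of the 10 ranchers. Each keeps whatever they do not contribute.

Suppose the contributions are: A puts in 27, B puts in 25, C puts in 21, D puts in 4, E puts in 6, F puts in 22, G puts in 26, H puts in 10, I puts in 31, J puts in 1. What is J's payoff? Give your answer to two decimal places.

Total contributed: 27 + 25 + 21 + 4 + 6 + 22 + 26 + 10 + 31 + 1 = 173.
Each receives 0.39 × 173 = 67.47 from the habitat fund.
J keeps 32 − 1 = 31, so J's payoff is 31 + 67.47 = 98.47.

98.47 dollars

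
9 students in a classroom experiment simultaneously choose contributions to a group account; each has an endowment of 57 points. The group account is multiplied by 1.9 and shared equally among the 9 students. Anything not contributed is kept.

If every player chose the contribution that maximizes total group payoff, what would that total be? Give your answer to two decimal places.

Each contributed unit returns 1.900 to the group as a whole (0.2111 to each of 9 players), which exceeds 1, so the social optimum is full contribution: group total = 1.900 × 513 = 974.70.

974.70 points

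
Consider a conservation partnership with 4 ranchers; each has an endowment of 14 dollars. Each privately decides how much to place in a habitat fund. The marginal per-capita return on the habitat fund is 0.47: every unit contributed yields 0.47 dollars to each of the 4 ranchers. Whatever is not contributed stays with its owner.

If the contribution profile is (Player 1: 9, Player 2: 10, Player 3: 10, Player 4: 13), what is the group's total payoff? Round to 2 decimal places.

92.96 dollars

Total contributed: 9 + 10 + 10 + 13 = 42; total kept: 4 × 14 − 42 = 14.
The habitat fund pays out 0.47 × 4 × 42 = 78.96 in aggregate.
Group total = 14 + 78.96 = 92.96.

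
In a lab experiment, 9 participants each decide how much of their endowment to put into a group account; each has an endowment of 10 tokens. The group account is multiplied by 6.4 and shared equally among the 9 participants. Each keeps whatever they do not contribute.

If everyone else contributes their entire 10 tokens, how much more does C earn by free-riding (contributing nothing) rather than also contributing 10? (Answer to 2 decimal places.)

2.89 tokens

Switching from a contribution of 10 to 0 lets C keep an extra 10 tokens, but lowers the group account by 10, which costs C their own share of that drop: 6.4/9 × 10 = 7.11.
Net gain = 10 − 7.11 = 2.89. The private return per contributed unit (0.7111) is below 1, so free-riding is indeed the best response regardless of what the others do.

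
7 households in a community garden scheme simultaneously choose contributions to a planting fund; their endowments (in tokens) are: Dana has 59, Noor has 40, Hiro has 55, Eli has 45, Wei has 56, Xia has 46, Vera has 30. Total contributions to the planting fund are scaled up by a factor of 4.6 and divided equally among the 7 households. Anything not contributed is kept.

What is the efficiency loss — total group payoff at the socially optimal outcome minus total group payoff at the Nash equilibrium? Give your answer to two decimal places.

1191.60 tokens

The private return per contributed unit is 4.6/7 = 0.6571 < 1 for every player regardless of endowment, so the Nash equilibrium is zero contribution and the group total is Σ E_j = 59 + 40 + 55 + 45 + 56 + 46 + 30 = 331.
Each contributed unit returns 4.600 to the group, so the social optimum is full contribution by everyone: group total = 4.600 × 331 = 1522.60.
Efficiency loss = (4.600 − 1) × 331 = 1191.60.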